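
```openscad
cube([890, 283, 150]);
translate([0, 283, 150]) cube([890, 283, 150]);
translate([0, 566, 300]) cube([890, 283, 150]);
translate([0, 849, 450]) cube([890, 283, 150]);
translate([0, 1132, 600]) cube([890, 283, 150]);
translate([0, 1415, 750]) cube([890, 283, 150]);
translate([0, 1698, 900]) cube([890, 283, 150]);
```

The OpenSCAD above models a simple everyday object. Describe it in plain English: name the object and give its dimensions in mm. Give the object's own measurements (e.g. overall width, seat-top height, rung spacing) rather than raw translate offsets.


A straight staircase of 7 solid steps. Each step is 890 mm wide (x), 283 mm deep (y, the going) and 150 mm tall (the rise). The first step rests on the floor; each subsequent step sits one going further in +y and one rise higher in +z, directly behind and above the previous step with no overlap.


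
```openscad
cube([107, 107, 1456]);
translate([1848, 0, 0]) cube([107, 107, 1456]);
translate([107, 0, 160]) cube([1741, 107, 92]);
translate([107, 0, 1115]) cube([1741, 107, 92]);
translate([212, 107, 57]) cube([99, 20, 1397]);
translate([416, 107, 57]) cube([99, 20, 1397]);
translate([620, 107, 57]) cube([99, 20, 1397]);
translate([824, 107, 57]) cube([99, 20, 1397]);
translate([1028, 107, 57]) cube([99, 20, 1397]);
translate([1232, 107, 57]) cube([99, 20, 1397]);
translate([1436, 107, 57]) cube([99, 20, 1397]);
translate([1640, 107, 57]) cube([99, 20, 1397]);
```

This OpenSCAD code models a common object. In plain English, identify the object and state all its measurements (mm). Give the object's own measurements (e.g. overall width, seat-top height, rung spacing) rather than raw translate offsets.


A fence section. Two 107×107 mm posts, 1456 mm tall, stand on the floor with a clear span of 1741 mm between their inner faces. Two horizontal rails of 107×92 mm section span the gap between the posts with their undersides at z = 160 mm and z = 1115 mm, flush with the posts' −y face. 8 pickets, each 99 mm wide, 20 mm thick and 1397 mm tall, are fixed to the +y face of the rails with their bottoms at z = 57 mm, spaced across the span with a 105 mm gap after the −x post and between neighbouring pickets, with 109 mm left before the +x post.


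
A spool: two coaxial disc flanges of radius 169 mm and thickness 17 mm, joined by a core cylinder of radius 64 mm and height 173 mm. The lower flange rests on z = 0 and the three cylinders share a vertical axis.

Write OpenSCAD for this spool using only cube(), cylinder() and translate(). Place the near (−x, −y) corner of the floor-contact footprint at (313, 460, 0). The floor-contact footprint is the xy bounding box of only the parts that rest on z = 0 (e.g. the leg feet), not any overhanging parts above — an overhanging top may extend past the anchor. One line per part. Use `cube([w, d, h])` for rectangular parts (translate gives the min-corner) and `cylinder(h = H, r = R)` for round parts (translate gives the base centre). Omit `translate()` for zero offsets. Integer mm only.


translate([482, 629, 0]) cylinder(h = 17, r = 169);
translate([482, 629, 17]) cylinder(h = 173, r = 64);
translate([482, 629, 190]) cylinder(h = 17, r = 169);


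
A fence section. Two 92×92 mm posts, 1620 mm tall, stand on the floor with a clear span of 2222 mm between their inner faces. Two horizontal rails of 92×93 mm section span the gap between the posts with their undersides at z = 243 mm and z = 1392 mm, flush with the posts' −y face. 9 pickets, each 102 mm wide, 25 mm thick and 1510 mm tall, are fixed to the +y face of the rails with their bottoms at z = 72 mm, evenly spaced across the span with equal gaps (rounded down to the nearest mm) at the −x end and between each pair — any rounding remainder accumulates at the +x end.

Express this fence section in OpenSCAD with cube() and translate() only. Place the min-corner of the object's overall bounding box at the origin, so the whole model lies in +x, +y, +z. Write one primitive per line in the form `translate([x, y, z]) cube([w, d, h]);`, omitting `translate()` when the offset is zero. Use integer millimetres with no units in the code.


cube([92, 92, 1620]);
translate([2314, 0, 0]) cube([92, 92, 1620]);
translate([92, 0, 243]) cube([2222, 92, 93]);
translate([92, 0, 1392]) cube([2222, 92, 93]);
translate([222, 92, 72]) cube([102, 25, 1510]);
translate([454, 92, 72]) cube([102, 25, 1510]);
translate([686, 92, 72]) cube([102, 25, 1510]);
translate([918, 92, 72]) cube([102, 25, 1510]);
translate([1150, 92, 72]) cube([102, 25, 1510]);
translate([1382, 92, 72]) cube([102, 25, 1510]);
translate([1614, 92, 72]) cube([102, 25, 1510]);
translate([1846, 92, 72]) cube([102, 25, 1510]);
translate([2078, 92, 72]) cube([102, 25, 1510]);


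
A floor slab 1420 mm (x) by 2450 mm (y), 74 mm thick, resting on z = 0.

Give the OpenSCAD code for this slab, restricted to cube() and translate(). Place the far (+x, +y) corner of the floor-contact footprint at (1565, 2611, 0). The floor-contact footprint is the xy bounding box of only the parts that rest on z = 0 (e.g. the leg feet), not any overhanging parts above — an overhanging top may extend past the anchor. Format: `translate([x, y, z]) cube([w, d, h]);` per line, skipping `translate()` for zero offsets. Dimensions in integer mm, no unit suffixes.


translate([145, 161, 0]) cube([1420, 2450, 74]);


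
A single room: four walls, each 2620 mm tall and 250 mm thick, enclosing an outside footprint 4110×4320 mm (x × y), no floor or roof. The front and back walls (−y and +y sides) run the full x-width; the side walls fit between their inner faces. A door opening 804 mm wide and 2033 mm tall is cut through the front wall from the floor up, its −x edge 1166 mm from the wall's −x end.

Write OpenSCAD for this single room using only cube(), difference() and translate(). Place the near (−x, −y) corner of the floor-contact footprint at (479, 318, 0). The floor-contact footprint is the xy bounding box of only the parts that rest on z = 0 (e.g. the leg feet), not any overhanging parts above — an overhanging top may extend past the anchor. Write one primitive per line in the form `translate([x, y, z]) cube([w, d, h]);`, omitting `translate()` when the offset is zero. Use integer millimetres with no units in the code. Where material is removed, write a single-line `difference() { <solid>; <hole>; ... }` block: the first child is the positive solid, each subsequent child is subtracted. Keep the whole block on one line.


difference() { translate([479, 318, 0]) cube([4110, 250, 2620]); translate([1645, 318, 0]) cube([804, 250, 2033]); }
translate([479, 4388, 0]) cube([4110, 250, 2620]);
translate([479, 568, 0]) cube([250, 3820, 2620]);
translate([4339, 568, 0]) cube([250, 3820, 2620]);


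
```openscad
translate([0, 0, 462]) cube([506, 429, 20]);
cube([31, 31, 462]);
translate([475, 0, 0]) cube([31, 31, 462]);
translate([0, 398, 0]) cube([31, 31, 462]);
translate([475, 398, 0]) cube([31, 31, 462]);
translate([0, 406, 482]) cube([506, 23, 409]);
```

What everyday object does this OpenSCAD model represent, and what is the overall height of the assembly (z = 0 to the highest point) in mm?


A chair. The overall height is 891 mm.

A slab on four corner posts with a tall panel at the back — a chair. The seat slab sits at z = 462 with thickness 20, and the 409 mm backrest starts at the seat top, so the overall height is 462 + 20 + 409 = 891 mm.


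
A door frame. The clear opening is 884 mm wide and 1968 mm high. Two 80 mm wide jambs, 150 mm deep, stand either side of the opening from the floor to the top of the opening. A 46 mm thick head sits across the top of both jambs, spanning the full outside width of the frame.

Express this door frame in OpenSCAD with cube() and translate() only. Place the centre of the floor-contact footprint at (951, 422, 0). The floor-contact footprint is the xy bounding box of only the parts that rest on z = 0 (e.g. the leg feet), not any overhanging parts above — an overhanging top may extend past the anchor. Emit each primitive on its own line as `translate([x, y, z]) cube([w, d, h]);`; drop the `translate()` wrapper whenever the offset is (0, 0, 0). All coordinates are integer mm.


translate([429, 347, 0]) cube([80, 150, 1968]);
translate([1393, 347, 0]) cube([80, 150, 1968]);
translate([429, 347, 1968]) cube([1044, 150, 46]);


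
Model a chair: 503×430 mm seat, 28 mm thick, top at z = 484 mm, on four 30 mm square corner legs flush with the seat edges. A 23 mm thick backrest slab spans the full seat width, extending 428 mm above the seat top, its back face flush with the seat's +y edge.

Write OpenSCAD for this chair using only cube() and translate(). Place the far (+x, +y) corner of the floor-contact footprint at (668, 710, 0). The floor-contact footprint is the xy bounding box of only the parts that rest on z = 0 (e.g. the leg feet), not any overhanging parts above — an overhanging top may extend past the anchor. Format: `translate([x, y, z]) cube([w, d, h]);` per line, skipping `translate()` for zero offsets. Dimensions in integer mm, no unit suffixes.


translate([165, 280, 456]) cube([503, 430, 28]);
translate([165, 280, 0]) cube([30, 30, 456]);
translate([638, 280, 0]) cube([30, 30, 456]);
translate([165, 680, 0]) cube([30, 30, 456]);
translate([638, 680, 0]) cube([30, 30, 456]);
translate([165, 687, 484]) cube([503, 23, 428]);


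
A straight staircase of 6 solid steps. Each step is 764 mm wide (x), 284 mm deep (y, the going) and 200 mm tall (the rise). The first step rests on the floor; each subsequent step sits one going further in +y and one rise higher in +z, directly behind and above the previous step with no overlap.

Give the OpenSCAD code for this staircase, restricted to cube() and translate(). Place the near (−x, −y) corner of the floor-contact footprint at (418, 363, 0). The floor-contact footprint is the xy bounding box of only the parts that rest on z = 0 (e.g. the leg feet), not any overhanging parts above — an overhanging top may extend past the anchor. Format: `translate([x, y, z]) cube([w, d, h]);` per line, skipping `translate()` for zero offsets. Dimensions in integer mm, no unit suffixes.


translate([418, 363, 0]) cube([764, 284, 200]);
translate([418, 647, 200]) cube([764, 284, 200]);
translate([418, 931, 400]) cube([764, 284, 200]);
translate([418, 1215, 600]) cube([764, 284, 200]);
translate([418, 1499, 800]) cube([764, 284, 200]);
translate([418, 1783, 1000]) cube([764, 284, 200]);


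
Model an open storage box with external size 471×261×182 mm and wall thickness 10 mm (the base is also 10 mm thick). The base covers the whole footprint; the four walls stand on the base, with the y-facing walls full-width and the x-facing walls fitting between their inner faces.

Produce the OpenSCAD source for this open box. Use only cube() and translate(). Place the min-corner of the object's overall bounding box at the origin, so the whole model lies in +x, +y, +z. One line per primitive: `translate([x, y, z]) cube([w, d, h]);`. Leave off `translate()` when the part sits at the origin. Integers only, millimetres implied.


cube([471, 261, 10]);
translate([0, 0, 10]) cube([471, 10, 172]);
translate([0, 251, 10]) cube([471, 10, 172]);
translate([0, 10, 10]) cube([10, 241, 172]);
translate([461, 10, 10]) cube([10, 241, 172]);


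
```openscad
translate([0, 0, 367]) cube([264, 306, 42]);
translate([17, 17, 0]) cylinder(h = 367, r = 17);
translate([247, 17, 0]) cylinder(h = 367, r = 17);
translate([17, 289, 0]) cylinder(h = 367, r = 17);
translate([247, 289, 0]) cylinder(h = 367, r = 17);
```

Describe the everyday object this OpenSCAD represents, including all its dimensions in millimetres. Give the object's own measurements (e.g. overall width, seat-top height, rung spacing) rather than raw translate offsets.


A simple wooden stool: a rectangular seat 264 mm (x) by 306 mm (y), 42 mm thick, top face at z = 409 mm, on four round legs, each 34 mm in diameter. The legs rest on z = 0, each leg's axis is inset half a diameter from the nearest pair of seat edges (so the leg's bounding box is flush with the corner).


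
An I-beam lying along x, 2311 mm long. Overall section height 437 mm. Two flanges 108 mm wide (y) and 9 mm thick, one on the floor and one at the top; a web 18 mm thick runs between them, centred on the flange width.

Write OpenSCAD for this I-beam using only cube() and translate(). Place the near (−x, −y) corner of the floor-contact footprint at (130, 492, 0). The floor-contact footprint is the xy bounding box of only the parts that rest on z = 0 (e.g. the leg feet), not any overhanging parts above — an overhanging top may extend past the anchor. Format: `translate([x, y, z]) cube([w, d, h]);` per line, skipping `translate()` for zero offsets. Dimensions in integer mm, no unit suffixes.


translate([130, 492, 0]) cube([2311, 108, 9]);
translate([130, 537, 9]) cube([2311, 18, 419]);
translate([130, 492, 428]) cube([2311, 108, 9]);


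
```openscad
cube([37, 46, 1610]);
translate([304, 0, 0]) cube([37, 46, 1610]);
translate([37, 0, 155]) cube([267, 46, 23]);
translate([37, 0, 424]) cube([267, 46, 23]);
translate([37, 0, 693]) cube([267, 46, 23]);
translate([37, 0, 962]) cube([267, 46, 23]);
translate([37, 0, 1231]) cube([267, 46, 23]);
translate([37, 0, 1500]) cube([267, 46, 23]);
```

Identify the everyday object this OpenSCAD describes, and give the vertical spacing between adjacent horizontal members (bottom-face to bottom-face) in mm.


A ladder. The rung spacing is 269 mm.

Two tall 37×46 posts with 6 short bars between them — a ladder. Adjacent rungs sit at z = 155 and z = 424, so the spacing is 424 − 155 = 269 mm.


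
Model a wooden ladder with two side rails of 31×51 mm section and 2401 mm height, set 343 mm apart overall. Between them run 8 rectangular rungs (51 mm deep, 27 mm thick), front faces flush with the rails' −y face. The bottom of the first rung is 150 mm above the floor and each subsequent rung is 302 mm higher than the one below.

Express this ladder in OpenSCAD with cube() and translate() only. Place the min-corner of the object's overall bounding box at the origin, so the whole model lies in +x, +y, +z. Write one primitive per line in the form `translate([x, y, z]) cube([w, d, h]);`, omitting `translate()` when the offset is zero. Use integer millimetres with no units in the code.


cube([31, 51, 2401]);
translate([312, 0, 0]) cube([31, 51, 2401]);
translate([31, 0, 150]) cube([281, 51, 27]);
translate([31, 0, 452]) cube([281, 51, 27]);
translate([31, 0, 754]) cube([281, 51, 27]);
translate([31, 0, 1056]) cube([281, 51, 27]);
translate([31, 0, 1358]) cube([281, 51, 27]);
translate([31, 0, 1660]) cube([281, 51, 27]);
translate([31, 0, 1962]) cube([281, 51, 27]);
translate([31, 0, 2264]) cube([281, 51, 27]);


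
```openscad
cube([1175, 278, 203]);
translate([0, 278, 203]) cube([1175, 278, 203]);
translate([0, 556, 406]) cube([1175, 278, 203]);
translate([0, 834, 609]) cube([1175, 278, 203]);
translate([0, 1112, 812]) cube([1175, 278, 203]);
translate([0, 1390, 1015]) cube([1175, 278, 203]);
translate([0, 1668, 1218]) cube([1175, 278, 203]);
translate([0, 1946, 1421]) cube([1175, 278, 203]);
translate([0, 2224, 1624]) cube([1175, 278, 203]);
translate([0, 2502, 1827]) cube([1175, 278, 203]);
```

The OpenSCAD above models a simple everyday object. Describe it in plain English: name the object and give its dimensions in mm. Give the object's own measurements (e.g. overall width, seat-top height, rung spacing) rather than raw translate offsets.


A straight staircase of 10 solid steps. Each step is 1175 mm wide (x), 278 mm deep (y, the going) and 203 mm tall (the rise). The first step rests on the floor; each subsequent step sits one going further in +y and one rise higher in +z, directly behind and above the previous step with no overlap.


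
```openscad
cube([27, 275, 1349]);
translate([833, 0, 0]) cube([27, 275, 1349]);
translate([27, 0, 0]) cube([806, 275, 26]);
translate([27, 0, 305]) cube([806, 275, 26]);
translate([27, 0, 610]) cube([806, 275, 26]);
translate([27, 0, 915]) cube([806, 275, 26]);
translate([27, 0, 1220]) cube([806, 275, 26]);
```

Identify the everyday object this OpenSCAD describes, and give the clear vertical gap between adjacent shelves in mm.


A bookshelf. The clear shelf gap is 279 mm.

Two tall side panels with 5 horizontal boards between them — a bookshelf. The first two shelf undersides are at z = 0 and z = 305; with shelf thickness 26, the clear gap is 305 − 0 − 26 = 279 mm.


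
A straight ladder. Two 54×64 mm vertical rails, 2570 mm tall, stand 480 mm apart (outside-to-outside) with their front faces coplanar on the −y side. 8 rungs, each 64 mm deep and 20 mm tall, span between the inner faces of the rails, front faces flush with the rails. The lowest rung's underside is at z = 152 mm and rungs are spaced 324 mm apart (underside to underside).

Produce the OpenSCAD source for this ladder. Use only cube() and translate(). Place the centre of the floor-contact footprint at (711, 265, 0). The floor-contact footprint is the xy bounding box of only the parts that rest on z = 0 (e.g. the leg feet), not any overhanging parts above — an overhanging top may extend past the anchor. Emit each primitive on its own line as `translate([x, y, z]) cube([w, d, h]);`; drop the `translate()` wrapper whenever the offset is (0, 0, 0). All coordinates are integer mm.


translate([471, 233, 0]) cube([54, 64, 2570]);
translate([897, 233, 0]) cube([54, 64, 2570]);
translate([525, 233, 152]) cube([372, 64, 20]);
translate([525, 233, 476]) cube([372, 64, 20]);
translate([525, 233, 800]) cube([372, 64, 20]);
translate([525, 233, 1124]) cube([372, 64, 20]);
translate([525, 233, 1448]) cube([372, 64, 20]);
translate([525, 233, 1772]) cube([372, 64, 20]);
translate([525, 233, 2096]) cube([372, 64, 20]);
translate([525, 233, 2420]) cube([372, 64, 20]);


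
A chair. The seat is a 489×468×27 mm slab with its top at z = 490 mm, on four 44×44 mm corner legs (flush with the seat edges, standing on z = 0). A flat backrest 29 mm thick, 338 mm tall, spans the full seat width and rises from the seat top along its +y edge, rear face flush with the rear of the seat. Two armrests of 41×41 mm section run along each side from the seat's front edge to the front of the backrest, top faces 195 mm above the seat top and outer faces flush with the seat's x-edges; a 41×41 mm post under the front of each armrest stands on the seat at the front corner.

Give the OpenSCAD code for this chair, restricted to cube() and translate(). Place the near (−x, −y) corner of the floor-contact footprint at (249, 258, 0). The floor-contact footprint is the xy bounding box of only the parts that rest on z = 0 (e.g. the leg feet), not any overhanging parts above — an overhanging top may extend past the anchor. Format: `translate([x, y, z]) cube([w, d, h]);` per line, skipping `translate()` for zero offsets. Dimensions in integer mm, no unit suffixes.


translate([249, 258, 463]) cube([489, 468, 27]);
translate([249, 258, 0]) cube([44, 44, 463]);
translate([694, 258, 0]) cube([44, 44, 463]);
translate([249, 682, 0]) cube([44, 44, 463]);
translate([694, 682, 0]) cube([44, 44, 463]);
translate([249, 697, 490]) cube([489, 29, 338]);
translate([249, 258, 644]) cube([41, 439, 41]);
translate([697, 258, 644]) cube([41, 439, 41]);
translate([249, 258, 490]) cube([41, 41, 154]);
translate([697, 258, 490]) cube([41, 41, 154]);


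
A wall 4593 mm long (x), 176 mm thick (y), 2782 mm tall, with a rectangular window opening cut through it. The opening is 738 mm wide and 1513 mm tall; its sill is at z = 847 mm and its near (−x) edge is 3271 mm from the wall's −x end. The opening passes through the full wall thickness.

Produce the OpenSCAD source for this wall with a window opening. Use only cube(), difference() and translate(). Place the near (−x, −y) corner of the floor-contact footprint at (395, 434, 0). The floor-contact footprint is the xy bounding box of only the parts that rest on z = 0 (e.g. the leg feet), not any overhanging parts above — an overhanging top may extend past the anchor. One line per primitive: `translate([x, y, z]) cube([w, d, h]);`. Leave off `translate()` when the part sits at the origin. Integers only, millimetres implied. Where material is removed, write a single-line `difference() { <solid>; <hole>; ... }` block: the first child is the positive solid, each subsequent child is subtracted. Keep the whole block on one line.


difference() { translate([395, 434, 0]) cube([4593, 176, 2782]); translate([3666, 434, 847]) cube([738, 176, 1513]); }


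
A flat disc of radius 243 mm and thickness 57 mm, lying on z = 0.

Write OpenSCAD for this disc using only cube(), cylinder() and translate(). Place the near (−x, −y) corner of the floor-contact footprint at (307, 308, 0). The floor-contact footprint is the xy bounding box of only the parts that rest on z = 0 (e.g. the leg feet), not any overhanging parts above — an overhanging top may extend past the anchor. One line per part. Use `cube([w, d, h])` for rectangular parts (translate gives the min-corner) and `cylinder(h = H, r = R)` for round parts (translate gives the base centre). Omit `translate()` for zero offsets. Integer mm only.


translate([550, 551, 0]) cylinder(h = 57, r = 243);


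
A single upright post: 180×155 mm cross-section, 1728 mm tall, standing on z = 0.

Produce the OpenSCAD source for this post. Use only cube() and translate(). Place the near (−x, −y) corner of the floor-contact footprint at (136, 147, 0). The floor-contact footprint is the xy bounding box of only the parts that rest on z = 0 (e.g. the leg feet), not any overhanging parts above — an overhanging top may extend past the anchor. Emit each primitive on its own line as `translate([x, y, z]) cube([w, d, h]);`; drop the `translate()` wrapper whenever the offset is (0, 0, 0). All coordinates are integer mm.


translate([136, 147, 0]) cube([180, 155, 1728]);


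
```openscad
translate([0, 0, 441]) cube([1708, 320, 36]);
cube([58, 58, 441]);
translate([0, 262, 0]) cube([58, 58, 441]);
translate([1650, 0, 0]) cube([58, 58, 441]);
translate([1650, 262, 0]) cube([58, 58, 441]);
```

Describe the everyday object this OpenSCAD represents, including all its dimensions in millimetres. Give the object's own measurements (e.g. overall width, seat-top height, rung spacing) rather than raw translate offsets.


A bench: a 1708×320 mm seat slab, 36 mm thick, top at z = 477 mm, on four 58×58 mm square legs flush with the seat corners and standing on z = 0.


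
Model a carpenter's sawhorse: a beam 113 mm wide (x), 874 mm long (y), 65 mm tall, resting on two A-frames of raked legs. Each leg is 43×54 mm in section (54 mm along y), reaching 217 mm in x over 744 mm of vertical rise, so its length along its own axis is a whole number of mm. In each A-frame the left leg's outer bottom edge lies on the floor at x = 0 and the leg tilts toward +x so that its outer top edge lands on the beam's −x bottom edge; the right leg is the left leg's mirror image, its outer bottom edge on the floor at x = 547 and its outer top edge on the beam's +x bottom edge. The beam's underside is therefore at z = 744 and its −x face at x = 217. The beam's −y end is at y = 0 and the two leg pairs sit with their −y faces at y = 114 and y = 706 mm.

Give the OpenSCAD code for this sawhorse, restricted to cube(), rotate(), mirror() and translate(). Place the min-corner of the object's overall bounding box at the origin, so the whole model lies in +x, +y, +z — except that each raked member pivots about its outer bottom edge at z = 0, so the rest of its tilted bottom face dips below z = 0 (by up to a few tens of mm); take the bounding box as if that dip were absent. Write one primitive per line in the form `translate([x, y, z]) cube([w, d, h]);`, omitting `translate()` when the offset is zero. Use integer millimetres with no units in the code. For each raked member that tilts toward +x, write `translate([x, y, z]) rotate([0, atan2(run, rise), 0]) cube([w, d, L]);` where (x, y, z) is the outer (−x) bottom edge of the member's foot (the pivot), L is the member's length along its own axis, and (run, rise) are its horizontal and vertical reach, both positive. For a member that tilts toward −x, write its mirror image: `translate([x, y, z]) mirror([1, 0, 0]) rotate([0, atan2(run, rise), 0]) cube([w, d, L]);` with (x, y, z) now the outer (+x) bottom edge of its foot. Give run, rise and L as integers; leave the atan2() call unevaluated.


translate([217, 0, 744]) cube([113, 874, 65]);
translate([0, 114, 0]) rotate([0, atan2(217, 744), 0]) cube([43, 54, 775]);
translate([547, 114, 0]) mirror([1, 0, 0]) rotate([0, atan2(217, 744), 0]) cube([43, 54, 775]);
translate([0, 706, 0]) rotate([0, atan2(217, 744), 0]) cube([43, 54, 775]);
translate([547, 706, 0]) mirror([1, 0, 0]) rotate([0, atan2(217, 744), 0]) cube([43, 54, 775]);


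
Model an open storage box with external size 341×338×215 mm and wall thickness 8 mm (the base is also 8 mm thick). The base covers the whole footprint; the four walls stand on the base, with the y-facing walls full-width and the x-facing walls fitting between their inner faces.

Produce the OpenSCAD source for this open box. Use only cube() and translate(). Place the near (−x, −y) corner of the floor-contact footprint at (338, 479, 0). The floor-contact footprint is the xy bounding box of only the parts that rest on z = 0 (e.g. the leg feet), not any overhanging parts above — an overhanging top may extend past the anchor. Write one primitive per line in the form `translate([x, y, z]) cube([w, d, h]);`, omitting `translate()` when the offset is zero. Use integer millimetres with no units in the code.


translate([338, 479, 0]) cube([341, 338, 8]);
translate([338, 479, 8]) cube([341, 8, 207]);
translate([338, 809, 8]) cube([341, 8, 207]);
translate([338, 487, 8]) cube([8, 322, 207]);
translate([671, 487, 8]) cube([8, 322, 207]);


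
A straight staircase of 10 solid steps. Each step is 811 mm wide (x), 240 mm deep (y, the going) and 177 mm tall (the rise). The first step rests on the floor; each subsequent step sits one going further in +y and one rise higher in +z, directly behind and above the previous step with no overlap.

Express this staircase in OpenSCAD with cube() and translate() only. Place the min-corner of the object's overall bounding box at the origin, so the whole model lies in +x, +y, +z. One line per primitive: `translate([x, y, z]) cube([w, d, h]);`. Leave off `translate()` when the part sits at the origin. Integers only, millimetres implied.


cube([811, 240, 177]);
translate([0, 240, 177]) cube([811, 240, 177]);
translate([0, 480, 354]) cube([811, 240, 177]);
translate([0, 720, 531]) cube([811, 240, 177]);
translate([0, 960, 708]) cube([811, 240, 177]);
translate([0, 1200, 885]) cube([811, 240, 177]);
translate([0, 1440, 1062]) cube([811, 240, 177]);
translate([0, 1680, 1239]) cube([811, 240, 177]);
translate([0, 1920, 1416]) cube([811, 240, 177]);
translate([0, 2160, 1593]) cube([811, 240, 177]);


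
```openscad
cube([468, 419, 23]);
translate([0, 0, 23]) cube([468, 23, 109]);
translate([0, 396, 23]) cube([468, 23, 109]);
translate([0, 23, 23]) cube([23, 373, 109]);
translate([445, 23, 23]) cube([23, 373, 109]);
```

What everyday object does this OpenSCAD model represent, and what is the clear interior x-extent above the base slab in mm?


An open box. The internal width is 422 mm.

A 468×419 base slab with four walls standing on it — an open box. The base is 468 mm wide and the walls are 23 mm thick, so the internal width is 468 − 2 × 23 = 422 mm.


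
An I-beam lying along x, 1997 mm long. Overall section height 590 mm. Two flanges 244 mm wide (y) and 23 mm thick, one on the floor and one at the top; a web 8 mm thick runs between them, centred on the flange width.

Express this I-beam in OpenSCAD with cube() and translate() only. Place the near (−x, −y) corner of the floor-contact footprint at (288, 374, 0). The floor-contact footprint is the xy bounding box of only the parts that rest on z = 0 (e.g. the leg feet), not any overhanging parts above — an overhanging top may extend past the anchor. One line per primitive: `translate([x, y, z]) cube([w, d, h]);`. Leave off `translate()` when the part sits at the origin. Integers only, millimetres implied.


translate([288, 374, 0]) cube([1997, 244, 23]);
translate([288, 492, 23]) cube([1997, 8, 544]);
translate([288, 374, 567]) cube([1997, 244, 23]);


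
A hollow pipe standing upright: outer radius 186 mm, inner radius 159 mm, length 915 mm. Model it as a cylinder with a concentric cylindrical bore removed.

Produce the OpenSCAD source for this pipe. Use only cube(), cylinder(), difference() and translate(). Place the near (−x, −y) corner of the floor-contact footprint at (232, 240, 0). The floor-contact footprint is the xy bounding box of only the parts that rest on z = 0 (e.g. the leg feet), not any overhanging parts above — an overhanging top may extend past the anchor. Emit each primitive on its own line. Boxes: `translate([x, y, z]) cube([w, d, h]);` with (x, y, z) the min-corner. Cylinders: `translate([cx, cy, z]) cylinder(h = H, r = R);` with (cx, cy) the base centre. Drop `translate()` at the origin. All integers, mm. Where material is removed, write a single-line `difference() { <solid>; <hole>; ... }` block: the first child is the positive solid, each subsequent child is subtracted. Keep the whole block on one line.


difference() { translate([418, 426, 0]) cylinder(h = 915, r = 186); translate([418, 426, 0]) cylinder(h = 915, r = 159); }


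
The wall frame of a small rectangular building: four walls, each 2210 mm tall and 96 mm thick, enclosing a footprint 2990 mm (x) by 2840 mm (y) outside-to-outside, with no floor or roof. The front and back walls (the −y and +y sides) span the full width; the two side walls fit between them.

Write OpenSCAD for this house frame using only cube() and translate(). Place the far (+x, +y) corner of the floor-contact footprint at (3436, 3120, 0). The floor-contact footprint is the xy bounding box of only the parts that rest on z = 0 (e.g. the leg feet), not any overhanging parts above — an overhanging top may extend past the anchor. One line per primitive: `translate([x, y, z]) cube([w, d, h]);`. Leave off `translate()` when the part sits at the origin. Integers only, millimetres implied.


translate([446, 280, 0]) cube([2990, 96, 2210]);
translate([446, 3024, 0]) cube([2990, 96, 2210]);
translate([446, 376, 0]) cube([96, 2648, 2210]);
translate([3340, 376, 0]) cube([96, 2648, 2210]);


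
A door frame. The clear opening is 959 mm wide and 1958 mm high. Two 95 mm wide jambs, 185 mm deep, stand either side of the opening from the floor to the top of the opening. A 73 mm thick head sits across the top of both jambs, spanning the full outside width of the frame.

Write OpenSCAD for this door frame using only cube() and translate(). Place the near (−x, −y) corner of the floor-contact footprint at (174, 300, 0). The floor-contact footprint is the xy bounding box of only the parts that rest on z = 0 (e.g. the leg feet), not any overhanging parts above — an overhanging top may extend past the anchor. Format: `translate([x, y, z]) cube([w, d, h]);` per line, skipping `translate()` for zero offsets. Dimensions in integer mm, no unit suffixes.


translate([174, 300, 0]) cube([95, 185, 1958]);
translate([1228, 300, 0]) cube([95, 185, 1958]);
translate([174, 300, 1958]) cube([1149, 185, 73]);


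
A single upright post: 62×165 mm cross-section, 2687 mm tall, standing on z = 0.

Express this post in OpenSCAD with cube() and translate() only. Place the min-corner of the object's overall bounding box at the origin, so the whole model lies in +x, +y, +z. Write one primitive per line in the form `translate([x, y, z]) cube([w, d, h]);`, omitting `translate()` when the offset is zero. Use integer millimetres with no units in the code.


cube([62, 165, 2687]);


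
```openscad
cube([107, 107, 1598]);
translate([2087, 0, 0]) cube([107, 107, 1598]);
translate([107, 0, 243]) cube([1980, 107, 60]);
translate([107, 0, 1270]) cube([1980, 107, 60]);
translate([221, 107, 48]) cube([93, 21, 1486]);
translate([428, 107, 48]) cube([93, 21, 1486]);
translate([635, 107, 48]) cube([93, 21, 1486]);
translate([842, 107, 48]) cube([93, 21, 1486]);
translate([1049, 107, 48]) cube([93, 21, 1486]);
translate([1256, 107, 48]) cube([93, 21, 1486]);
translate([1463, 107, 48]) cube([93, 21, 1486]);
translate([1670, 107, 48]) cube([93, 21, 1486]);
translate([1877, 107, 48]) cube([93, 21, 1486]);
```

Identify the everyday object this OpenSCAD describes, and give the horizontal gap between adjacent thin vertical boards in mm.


A fence section. The picket gap is 114 mm.

Two posts, two rails, 9 pickets — a fence section. Span 1980 mm holds 9 pickets of 93 mm with 10 equal gaps: ⌊(1980 − 9·93) / 10⌋ = 114 mm.


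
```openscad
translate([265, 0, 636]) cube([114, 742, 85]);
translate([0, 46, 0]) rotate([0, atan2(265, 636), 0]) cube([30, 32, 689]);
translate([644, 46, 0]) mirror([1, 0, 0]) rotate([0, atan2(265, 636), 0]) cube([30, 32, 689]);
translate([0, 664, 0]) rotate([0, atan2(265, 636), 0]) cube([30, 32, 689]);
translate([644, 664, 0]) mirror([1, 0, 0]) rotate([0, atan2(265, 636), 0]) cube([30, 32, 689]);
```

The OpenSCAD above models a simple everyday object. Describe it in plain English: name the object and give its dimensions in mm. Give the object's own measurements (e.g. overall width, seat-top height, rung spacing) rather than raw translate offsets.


A sawhorse. A 114×742×85 mm beam (x, y, z) sits on two A-frame leg pairs. Each pair is two raked legs of 30×32 mm section (32 mm along y) splaying symmetrically in x. Each leg rises 636 mm vertically over 265 mm of horizontal reach and is 689 mm long along its own axis. Every leg's outer bottom edge rests on the floor and its outer top edge meets a bottom edge of the beam — the left legs (tilting toward +x) meet the beam's −x bottom edge, the right legs (their mirror images, tilting toward −x) meet its +x bottom edge — so the leg tops tuck under the beam, the beam's underside is 636 mm above the floor, and the feet are 644 mm apart outside-to-outside with the beam centred between them. The two leg pairs are set in 46 mm from either end of the beam.


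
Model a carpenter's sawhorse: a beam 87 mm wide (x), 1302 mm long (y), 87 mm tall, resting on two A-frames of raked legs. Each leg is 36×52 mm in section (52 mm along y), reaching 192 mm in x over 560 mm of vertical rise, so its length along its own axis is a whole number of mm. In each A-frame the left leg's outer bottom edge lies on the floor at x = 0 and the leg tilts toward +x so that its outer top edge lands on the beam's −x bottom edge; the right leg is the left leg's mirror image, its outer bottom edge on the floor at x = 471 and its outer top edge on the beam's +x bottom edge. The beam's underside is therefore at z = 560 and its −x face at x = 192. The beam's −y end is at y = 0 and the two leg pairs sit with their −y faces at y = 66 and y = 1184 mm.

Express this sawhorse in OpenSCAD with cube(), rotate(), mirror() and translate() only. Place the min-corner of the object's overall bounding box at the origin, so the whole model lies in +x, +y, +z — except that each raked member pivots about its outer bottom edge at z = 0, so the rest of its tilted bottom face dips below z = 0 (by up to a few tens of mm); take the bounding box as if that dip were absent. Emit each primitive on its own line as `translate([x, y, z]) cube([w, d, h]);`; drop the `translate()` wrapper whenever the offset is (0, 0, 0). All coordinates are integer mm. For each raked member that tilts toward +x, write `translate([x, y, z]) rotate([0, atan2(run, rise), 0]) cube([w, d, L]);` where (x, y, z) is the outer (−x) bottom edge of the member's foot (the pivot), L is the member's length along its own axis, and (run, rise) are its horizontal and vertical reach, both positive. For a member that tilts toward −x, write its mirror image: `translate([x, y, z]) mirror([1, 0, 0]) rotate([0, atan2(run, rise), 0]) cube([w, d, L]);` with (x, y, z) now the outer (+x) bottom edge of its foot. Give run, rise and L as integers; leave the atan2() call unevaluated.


translate([192, 0, 560]) cube([87, 1302, 87]);
translate([0, 66, 0]) rotate([0, atan2(192, 560), 0]) cube([36, 52, 592]);
translate([471, 66, 0]) mirror([1, 0, 0]) rotate([0, atan2(192, 560), 0]) cube([36, 52, 592]);
translate([0, 1184, 0]) rotate([0, atan2(192, 560), 0]) cube([36, 52, 592]);
translate([471, 1184, 0]) mirror([1, 0, 0]) rotate([0, atan2(192, 560), 0]) cube([36, 52, 592]);


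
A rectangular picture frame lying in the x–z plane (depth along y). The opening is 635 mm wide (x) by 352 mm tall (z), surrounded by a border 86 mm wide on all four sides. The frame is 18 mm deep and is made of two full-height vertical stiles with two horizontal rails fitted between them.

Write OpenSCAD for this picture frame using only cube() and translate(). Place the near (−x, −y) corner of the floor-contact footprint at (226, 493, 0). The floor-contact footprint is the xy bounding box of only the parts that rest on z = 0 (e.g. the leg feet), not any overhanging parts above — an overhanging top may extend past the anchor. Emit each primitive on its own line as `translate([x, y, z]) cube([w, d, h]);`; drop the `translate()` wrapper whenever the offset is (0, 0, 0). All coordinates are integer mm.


translate([226, 493, 0]) cube([86, 18, 524]);
translate([947, 493, 0]) cube([86, 18, 524]);
translate([312, 493, 0]) cube([635, 18, 86]);
translate([312, 493, 438]) cube([635, 18, 86]);


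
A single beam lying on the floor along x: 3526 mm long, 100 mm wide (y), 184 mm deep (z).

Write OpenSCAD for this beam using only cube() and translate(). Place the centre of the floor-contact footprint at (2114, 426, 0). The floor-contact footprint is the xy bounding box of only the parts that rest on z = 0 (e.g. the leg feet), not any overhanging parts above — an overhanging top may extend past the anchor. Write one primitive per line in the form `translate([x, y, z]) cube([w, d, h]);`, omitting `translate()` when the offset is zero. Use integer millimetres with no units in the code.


translate([351, 376, 0]) cube([3526, 100, 184]);


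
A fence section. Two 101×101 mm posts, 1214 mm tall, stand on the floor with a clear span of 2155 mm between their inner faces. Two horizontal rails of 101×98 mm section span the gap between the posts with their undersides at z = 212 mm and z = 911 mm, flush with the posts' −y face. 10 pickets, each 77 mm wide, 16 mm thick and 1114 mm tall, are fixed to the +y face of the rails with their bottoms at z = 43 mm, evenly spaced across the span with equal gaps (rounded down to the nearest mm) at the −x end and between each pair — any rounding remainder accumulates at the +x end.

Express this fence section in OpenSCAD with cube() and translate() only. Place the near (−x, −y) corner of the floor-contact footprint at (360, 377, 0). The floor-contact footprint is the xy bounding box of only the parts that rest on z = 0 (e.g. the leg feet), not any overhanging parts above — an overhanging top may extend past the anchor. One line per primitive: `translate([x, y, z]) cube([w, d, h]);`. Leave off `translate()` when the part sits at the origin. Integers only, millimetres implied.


translate([360, 377, 0]) cube([101, 101, 1214]);
translate([2616, 377, 0]) cube([101, 101, 1214]);
translate([461, 377, 212]) cube([2155, 101, 98]);
translate([461, 377, 911]) cube([2155, 101, 98]);
translate([586, 478, 43]) cube([77, 16, 1114]);
translate([788, 478, 43]) cube([77, 16, 1114]);
translate([990, 478, 43]) cube([77, 16, 1114]);
translate([1192, 478, 43]) cube([77, 16, 1114]);
translate([1394, 478, 43]) cube([77, 16, 1114]);
translate([1596, 478, 43]) cube([77, 16, 1114]);
translate([1798, 478, 43]) cube([77, 16, 1114]);
translate([2000, 478, 43]) cube([77, 16, 1114]);
translate([2202, 478, 43]) cube([77, 16, 1114]);
translate([2404, 478, 43]) cube([77, 16, 1114]);


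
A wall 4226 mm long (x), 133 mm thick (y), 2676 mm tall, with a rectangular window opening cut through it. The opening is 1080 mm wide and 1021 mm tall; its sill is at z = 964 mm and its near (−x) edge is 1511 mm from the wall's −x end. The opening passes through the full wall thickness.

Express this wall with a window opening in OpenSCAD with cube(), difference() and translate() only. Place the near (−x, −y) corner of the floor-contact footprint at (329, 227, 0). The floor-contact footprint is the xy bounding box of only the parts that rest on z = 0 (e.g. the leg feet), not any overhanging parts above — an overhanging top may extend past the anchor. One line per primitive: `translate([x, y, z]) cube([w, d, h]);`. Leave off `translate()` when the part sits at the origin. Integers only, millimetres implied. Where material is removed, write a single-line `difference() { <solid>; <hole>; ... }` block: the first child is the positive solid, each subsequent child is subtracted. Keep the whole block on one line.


difference() { translate([329, 227, 0]) cube([4226, 133, 2676]); translate([1840, 227, 964]) cube([1080, 133, 1021]); }
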